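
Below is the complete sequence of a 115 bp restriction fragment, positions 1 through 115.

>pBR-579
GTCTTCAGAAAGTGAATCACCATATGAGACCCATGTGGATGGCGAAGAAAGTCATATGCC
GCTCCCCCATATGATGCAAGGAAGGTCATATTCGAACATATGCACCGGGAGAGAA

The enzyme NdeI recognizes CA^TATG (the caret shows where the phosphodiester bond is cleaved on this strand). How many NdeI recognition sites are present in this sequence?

4

CATATG occurs starting at positions 21, 53, 68, 97.
NdeI cuts at 4 sites.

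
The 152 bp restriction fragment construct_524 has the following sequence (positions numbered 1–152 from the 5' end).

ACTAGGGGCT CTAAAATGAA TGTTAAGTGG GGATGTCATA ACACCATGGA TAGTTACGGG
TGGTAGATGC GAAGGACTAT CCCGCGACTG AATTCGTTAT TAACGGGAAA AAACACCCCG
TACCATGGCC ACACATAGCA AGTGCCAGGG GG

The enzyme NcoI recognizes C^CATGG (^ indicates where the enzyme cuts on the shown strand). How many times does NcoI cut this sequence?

CCATGG occurs starting at positions 44, 123.
NcoI cuts at 2 sites.

2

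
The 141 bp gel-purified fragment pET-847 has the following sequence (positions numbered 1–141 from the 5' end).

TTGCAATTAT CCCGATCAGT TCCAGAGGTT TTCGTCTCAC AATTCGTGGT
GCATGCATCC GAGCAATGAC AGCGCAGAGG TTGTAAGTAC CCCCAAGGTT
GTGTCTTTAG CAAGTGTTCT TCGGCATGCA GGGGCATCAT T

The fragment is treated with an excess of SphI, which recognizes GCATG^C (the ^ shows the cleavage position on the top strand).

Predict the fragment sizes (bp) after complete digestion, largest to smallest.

73, 55, 13 bp

SphI sites (GCATGC) start at positions 51, 124.
SphI cuts after base 5 of each site (before the last base), so after positions 55, 128.
Linear molecule, 2 cuts → 3 fragments:
  1–55 → 55 bp
  56–128 → 73 bp
  129–141 → 13 bp
Sorted largest to smallest: 73, 55, 13 bp.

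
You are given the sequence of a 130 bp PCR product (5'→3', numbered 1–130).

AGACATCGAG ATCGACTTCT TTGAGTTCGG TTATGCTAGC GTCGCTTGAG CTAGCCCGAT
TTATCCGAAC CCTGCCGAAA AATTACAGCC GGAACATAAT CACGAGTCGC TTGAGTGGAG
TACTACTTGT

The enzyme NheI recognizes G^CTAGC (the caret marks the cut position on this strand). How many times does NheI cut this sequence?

GCTAGC occurs starting at positions 35, 50.
NheI cuts at 2 sites.

2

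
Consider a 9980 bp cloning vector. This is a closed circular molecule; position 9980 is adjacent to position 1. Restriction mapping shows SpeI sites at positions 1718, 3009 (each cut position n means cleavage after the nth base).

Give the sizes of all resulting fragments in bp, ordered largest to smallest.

8689, 1291 bp

Circular molecule, 2 cuts → 2 fragments:
  3009 − 1718 = 1291 bp
  wrap: 9980 − 3009 + 1718 = 8689 bp
Sorted largest to smallest: 8689, 1291 bp.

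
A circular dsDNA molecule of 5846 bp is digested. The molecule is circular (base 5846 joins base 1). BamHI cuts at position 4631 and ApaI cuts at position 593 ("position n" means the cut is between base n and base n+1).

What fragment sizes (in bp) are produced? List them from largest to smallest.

Combined cut positions (sorted): 593, 4631.
Circular molecule, 2 cuts → 2 fragments:
  4631 − 593 = 4038 bp
  wrap: 5846 − 4631 + 593 = 1808 bp
Sorted largest to smallest: 4038, 1808 bp.

4038, 1808 bp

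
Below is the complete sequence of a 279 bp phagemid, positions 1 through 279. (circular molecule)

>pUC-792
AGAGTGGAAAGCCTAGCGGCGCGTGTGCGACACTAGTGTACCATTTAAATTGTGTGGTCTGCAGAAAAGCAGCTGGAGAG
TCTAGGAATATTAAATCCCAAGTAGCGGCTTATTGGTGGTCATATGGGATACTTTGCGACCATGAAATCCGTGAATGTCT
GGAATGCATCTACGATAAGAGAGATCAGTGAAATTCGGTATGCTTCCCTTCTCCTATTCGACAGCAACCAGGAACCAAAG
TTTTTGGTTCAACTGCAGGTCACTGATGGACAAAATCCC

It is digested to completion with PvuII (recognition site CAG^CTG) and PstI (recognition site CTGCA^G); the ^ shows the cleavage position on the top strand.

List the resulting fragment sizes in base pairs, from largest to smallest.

185, 85, 9 bp

The PvuII site (CAGCTG) starts at position 70.
PvuII cuts after base 3 of each site, so after position 72.
PstI sites (CTGCAG) start at positions 59, 253.
PstI cuts after base 5 of each site (before the last base), so after positions 63, 257.
Combined cut positions: 63, 72, 257.
Circular molecule, 3 cuts → 3 fragments:
  64–72 → 9 bp
  73–257 → 185 bp
  258–279 then 1–63 → 22 + 63 = 85 bp
Sorted largest to smallest: 185, 85, 9 bp.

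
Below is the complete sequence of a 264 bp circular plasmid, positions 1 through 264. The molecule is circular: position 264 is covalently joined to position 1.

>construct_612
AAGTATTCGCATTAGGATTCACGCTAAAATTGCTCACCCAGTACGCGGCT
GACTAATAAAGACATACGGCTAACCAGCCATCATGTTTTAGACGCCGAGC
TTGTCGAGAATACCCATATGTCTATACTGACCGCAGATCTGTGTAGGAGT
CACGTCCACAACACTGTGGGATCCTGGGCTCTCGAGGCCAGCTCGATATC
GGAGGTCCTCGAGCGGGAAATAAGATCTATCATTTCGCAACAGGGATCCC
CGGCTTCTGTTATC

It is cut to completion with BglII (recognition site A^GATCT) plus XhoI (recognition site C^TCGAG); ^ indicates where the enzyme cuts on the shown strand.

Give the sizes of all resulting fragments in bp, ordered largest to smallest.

BglII sites (AGATCT) start at positions 135, 223.
BglII cuts after the first base of each site, so after positions 135, 223.
XhoI sites (CTCGAG) start at positions 181, 208.
XhoI cuts after the first base of each site, so after positions 181, 208.
Combined cut positions: 135, 181, 208, 223.
Circular molecule, 4 cuts → 4 fragments:
  136–181 → 46 bp
  182–208 → 27 bp
  209–223 → 15 bp
  224–264 then 1–135 → 41 + 135 = 176 bp
Sorted largest to smallest: 176, 46, 27, 15 bp.

176, 46, 27, 15 bp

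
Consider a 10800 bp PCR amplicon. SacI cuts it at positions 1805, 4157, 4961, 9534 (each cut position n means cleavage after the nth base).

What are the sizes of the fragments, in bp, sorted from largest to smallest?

4573, 2352, 1805, 1266, 804 bp

Linear molecule, 4 cuts → 5 fragments:
  1805 − 0 = 1805 bp
  4157 − 1805 = 2352 bp
  4961 − 4157 = 804 bp
  9534 − 4961 = 4573 bp
  10800 − 9534 = 1266 bp
Sorted largest to smallest: 4573, 2352, 1805, 1266, 804 bp.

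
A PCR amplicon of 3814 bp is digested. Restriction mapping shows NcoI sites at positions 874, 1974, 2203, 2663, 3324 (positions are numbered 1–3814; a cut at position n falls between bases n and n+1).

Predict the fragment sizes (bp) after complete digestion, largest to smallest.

1100, 874, 661, 490, 460, 229 bp

Linear molecule, 5 cuts → 6 fragments:
  874 − 0 = 874 bp
  1974 − 874 = 1100 bp
  2203 − 1974 = 229 bp
  2663 − 2203 = 460 bp
  3324 − 2663 = 661 bp
  3814 − 3324 = 490 bp
Sorted largest to smallest: 1100, 874, 661, 490, 460, 229 bp.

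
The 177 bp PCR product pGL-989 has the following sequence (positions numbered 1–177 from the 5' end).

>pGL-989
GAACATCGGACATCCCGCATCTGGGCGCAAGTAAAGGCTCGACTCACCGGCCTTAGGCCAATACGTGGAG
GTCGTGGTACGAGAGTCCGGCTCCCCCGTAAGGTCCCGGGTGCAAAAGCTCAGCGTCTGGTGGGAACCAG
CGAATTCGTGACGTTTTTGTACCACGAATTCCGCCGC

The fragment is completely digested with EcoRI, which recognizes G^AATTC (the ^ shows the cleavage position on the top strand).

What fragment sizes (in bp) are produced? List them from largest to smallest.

142, 24, 11 bp

EcoRI sites (GAATTC) start at positions 142, 166.
EcoRI cuts after the first base of each site, so after positions 142, 166.
Linear molecule, 2 cuts → 3 fragments:
  1–142 → 142 bp
  143–166 → 24 bp
  167–177 → 11 bp
Sorted largest to smallest: 142, 24, 11 bp.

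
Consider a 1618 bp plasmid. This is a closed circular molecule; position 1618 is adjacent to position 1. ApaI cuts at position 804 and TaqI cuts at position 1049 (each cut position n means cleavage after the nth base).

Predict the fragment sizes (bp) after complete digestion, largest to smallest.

1373, 245 bp

Combined cut positions (sorted): 804, 1049.
Circular molecule, 2 cuts → 2 fragments:
  1049 − 804 = 245 bp
  wrap: 1618 − 1049 + 804 = 1373 bp
Sorted largest to smallest: 1373, 245 bp.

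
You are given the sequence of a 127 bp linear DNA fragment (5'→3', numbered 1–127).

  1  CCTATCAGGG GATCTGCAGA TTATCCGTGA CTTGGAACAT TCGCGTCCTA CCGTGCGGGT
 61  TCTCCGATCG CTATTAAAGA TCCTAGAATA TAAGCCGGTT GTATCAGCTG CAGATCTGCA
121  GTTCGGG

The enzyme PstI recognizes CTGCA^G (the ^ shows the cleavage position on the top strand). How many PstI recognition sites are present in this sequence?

CTGCAG occurs starting at positions 14, 108, 116.
PstI cuts at 3 sites.

3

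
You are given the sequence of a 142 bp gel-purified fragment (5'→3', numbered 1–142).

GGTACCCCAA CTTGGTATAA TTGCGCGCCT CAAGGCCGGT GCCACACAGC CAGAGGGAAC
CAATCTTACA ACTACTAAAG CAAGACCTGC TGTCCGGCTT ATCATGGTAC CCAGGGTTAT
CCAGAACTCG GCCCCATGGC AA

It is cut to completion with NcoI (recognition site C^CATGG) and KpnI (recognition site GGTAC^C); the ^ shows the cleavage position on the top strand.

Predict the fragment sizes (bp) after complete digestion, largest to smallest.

105, 24, 8, 5 bp

The NcoI site (CCATGG) starts at position 134.
NcoI cuts after the first base of each site, so after position 134.
KpnI sites (GGTACC) start at positions 1, 106.
KpnI cuts after base 5 of each site (before the last base), so after positions 5, 110.
Combined cut positions: 5, 110, 134.
Linear molecule, 3 cuts → 4 fragments:
  1–5 → 5 bp
  6–110 → 105 bp
  111–134 → 24 bp
  135–142 → 8 bp
Sorted largest to smallest: 105, 24, 8, 5 bp.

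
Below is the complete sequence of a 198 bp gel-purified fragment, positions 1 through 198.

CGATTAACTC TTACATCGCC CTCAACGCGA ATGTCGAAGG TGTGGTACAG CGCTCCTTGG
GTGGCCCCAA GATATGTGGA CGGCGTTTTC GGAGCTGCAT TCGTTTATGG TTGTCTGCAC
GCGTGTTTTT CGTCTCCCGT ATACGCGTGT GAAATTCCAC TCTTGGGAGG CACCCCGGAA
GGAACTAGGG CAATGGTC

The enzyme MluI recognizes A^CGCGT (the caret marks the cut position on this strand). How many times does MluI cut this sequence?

ACGCGT occurs starting at positions 119, 143.
MluI cuts at 2 sites.

2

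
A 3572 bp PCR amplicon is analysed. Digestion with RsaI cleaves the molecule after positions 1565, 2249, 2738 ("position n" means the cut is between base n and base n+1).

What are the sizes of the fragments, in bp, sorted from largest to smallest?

1565, 834, 684, 489 bp

Linear molecule, 3 cuts → 4 fragments:
  1565 − 0 = 1565 bp
  2249 − 1565 = 684 bp
  2738 − 2249 = 489 bp
  3572 − 2738 = 834 bp
Sorted largest to smallest: 1565, 834, 684, 489 bp.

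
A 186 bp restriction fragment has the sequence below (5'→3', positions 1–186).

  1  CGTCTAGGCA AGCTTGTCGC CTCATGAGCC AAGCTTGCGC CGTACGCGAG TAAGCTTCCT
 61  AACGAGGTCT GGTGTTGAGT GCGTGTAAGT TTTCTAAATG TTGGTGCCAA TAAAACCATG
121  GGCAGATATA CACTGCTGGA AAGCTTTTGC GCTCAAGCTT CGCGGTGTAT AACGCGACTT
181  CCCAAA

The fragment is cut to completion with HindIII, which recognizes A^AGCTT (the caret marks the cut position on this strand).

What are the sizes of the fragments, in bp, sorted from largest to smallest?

89, 31, 21, 21, 14, 10 bp

HindIII sites (AAGCTT) start at positions 10, 31, 52, 141, 155.
HindIII cuts after the first base of each site, so after positions 10, 31, 52, 141, 155.
Linear molecule, 5 cuts → 6 fragments:
  1–10 → 10 bp
  11–31 → 21 bp
  32–52 → 21 bp
  53–141 → 89 bp
  142–155 → 14 bp
  156–186 → 31 bp
Sorted largest to smallest: 89, 31, 21, 21, 14, 10 bp.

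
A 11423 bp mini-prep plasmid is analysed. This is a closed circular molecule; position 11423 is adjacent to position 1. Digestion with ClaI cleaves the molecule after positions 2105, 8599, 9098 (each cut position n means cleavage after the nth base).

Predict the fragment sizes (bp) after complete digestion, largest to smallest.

Circular molecule, 3 cuts → 3 fragments:
  8599 − 2105 = 6494 bp
  9098 − 8599 = 499 bp
  wrap: 11423 − 9098 + 2105 = 4430 bp
Sorted largest to smallest: 6494, 4430, 499 bp.

6494, 4430, 499 bp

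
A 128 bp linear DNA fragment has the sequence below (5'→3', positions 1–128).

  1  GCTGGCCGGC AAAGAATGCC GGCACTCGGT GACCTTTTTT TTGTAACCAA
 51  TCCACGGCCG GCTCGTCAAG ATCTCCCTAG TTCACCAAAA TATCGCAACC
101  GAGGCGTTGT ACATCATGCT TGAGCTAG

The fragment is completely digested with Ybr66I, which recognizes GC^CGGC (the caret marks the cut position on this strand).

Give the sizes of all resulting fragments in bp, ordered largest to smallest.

70, 39, 13, 6 bp

Ybr66I sites (GCCGGC) start at positions 5, 18, 57.
Ybr66I cuts after base 2 of each site, so after positions 6, 19, 58.
Linear molecule, 3 cuts → 4 fragments:
  1–6 → 6 bp
  7–19 → 13 bp
  20–58 → 39 bp
  59–128 → 70 bp
Sorted largest to smallest: 70, 39, 13, 6 bp.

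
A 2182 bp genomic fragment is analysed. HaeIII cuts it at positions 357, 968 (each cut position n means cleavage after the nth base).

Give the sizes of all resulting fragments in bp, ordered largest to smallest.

Linear molecule, 2 cuts → 3 fragments:
  357 − 0 = 357 bp
  968 − 357 = 611 bp
  2182 − 968 = 1214 bp
Sorted largest to smallest: 1214, 611, 357 bp.

1214, 611, 357 bp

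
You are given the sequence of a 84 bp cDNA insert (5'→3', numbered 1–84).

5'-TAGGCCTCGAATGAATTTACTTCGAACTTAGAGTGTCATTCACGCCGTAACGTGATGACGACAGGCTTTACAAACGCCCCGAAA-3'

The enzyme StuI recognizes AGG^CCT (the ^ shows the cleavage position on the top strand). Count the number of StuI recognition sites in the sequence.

AGGCCT occurs starting at position 2.
StuI cuts at 1 site.

1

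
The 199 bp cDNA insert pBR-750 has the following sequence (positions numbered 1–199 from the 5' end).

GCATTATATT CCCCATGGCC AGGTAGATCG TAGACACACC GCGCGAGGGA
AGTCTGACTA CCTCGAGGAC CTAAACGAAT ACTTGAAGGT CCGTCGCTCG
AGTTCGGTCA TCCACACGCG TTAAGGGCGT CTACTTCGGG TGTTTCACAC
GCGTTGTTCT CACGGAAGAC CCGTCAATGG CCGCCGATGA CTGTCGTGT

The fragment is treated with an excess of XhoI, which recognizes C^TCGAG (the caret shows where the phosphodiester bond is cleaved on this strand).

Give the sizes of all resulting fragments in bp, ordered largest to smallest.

102, 62, 35 bp

XhoI sites (CTCGAG) start at positions 62, 97.
XhoI cuts after the first base of each site, so after positions 62, 97.
Linear molecule, 2 cuts → 3 fragments:
  1–62 → 62 bp
  63–97 → 35 bp
  98–199 → 102 bp
Sorted largest to smallest: 102, 62, 35 bp.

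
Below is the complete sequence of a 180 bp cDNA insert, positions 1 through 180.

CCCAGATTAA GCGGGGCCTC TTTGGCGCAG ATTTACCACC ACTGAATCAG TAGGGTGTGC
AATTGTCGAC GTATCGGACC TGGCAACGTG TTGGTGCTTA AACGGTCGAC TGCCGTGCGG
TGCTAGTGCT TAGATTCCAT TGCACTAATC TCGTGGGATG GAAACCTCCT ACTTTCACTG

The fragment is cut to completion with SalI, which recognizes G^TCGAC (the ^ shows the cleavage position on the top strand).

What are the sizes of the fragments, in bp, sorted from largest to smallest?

75, 65, 40 bp

SalI sites (GTCGAC) start at positions 65, 105.
SalI cuts after the first base of each site, so after positions 65, 105.
Linear molecule, 2 cuts → 3 fragments:
  1–65 → 65 bp
  66–105 → 40 bp
  106–180 → 75 bp
Sorted largest to smallest: 75, 65, 40 bp.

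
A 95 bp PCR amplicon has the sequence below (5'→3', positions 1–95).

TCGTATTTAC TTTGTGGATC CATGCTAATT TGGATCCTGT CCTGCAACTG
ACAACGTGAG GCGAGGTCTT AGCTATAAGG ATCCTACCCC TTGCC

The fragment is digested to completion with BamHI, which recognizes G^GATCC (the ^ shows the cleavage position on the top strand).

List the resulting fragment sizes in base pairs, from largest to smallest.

47, 16, 16, 16 bp

BamHI sites (GGATCC) start at positions 16, 32, 79.
BamHI cuts after the first base of each site, so after positions 16, 32, 79.
Linear molecule, 3 cuts → 4 fragments:
  1–16 → 16 bp
  17–32 → 16 bp
  33–79 → 47 bp
  80–95 → 16 bp
Sorted largest to smallest: 47, 16, 16, 16 bp.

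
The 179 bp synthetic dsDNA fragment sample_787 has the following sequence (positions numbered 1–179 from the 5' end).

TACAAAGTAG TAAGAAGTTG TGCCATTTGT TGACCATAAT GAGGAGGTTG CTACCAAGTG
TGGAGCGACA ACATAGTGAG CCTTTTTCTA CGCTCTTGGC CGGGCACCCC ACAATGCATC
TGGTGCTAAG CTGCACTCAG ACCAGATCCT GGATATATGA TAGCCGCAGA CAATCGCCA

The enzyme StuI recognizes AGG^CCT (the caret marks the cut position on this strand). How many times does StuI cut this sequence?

0

No occurrence of AGGCCT is present in the sequence.
StuI does not cut: 0 sites.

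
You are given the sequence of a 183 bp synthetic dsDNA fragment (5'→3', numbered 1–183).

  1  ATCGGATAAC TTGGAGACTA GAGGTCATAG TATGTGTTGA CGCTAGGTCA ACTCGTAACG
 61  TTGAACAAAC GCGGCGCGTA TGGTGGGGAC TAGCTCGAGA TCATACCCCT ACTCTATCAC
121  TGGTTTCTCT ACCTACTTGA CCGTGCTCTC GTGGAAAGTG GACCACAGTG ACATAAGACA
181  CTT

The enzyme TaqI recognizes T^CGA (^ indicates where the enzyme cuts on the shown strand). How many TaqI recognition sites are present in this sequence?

TCGA occurs starting at position 95.
TaqI cuts at 1 site.

1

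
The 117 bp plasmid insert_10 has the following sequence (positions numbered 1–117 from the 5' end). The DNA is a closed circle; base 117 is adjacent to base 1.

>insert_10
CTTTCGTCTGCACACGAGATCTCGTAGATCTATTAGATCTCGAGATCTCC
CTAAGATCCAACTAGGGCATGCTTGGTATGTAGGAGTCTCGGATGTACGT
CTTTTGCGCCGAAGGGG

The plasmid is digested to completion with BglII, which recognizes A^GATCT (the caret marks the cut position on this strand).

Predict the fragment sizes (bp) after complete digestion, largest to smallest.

91, 9, 9, 8 bp

BglII sites (AGATCT) start at positions 17, 26, 35, 43.
BglII cuts after the first base of each site, so after positions 17, 26, 35, 43.
Circular molecule, 4 cuts → 4 fragments:
  18–26 → 9 bp
  27–35 → 9 bp
  36–43 → 8 bp
  44–117 then 1–17 → 74 + 17 = 91 bp
Sorted largest to smallest: 91, 9, 9, 8 bp.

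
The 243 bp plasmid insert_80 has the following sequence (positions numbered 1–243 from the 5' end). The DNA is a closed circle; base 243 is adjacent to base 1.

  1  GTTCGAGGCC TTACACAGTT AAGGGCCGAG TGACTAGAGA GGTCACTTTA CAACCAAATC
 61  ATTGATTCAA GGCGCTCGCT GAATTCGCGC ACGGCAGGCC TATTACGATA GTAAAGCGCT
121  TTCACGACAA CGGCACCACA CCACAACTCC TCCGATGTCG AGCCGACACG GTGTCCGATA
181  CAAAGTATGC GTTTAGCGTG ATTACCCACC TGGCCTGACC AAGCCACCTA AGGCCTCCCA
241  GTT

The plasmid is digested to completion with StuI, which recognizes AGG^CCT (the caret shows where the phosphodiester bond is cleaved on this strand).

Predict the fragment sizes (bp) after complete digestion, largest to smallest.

135, 90, 18 bp

StuI sites (AGGCCT) start at positions 6, 96, 231.
StuI cuts after base 3 of each site, so after positions 8, 98, 233.
Circular molecule, 3 cuts → 3 fragments:
  9–98 → 90 bp
  99–233 → 135 bp
  234–243 then 1–8 → 10 + 8 = 18 bp
Sorted largest to smallest: 135, 90, 18 bp.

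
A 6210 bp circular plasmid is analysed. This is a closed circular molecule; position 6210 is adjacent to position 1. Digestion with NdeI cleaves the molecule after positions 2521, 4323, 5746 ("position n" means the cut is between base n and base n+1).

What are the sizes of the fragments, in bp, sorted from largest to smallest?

Circular molecule, 3 cuts → 3 fragments:
  4323 − 2521 = 1802 bp
  5746 − 4323 = 1423 bp
  wrap: 6210 − 5746 + 2521 = 2985 bp
Sorted largest to smallest: 2985, 1802, 1423 bp.

2985, 1802, 1423 bp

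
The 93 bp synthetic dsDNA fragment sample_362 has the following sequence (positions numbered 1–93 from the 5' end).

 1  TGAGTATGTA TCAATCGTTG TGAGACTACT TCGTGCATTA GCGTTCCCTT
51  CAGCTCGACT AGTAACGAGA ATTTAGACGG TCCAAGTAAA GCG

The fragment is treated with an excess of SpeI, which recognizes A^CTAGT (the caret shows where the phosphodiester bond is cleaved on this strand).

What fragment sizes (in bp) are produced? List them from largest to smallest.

58, 35 bp

The SpeI site (ACTAGT) starts at position 58.
SpeI cuts after the first base of each site, so after position 58.
Linear molecule, 1 cut → 2 fragments:
  1–58 → 58 bp
  59–93 → 35 bp
Sorted largest to smallest: 58, 35 bp.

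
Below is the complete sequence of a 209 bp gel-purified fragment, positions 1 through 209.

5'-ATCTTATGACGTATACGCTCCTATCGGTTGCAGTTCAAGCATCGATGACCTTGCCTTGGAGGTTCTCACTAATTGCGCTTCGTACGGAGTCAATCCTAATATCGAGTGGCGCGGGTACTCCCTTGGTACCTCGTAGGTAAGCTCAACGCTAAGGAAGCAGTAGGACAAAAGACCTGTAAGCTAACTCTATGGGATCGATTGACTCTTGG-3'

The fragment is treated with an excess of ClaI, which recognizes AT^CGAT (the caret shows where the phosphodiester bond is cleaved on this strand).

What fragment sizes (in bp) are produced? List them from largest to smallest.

153, 42, 14 bp

ClaI sites (ATCGAT) start at positions 41, 194.
ClaI cuts after base 2 of each site, so after positions 42, 195.
Linear molecule, 2 cuts → 3 fragments:
  1–42 → 42 bp
  43–195 → 153 bp
  196–209 → 14 bp
Sorted largest to smallest: 153, 42, 14 bp.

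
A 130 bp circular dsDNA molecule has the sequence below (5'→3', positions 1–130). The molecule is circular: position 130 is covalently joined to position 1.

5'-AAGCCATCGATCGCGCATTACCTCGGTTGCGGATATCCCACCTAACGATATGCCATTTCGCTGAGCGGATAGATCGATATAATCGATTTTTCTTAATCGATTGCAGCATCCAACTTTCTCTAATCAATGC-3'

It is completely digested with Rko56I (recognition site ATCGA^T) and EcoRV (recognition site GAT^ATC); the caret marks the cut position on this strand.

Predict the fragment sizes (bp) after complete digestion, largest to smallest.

43, 40, 24, 14, 9 bp

Rko56I sites (ATCGAT) start at positions 6, 73, 82, 96.
Rko56I cuts after base 5 of each site (before the last base), so after positions 10, 77, 86, 100.
The EcoRV site (GATATC) starts at position 32.
EcoRV cuts after base 3 of each site, so after position 34.
Combined cut positions: 10, 34, 77, 86, 100.
Circular molecule, 5 cuts → 5 fragments:
  11–34 → 24 bp
  35–77 → 43 bp
  78–86 → 9 bp
  87–100 → 14 bp
  101–130 then 1–10 → 30 + 10 = 40 bp
Sorted largest to smallest: 43, 40, 24, 14, 9 bp.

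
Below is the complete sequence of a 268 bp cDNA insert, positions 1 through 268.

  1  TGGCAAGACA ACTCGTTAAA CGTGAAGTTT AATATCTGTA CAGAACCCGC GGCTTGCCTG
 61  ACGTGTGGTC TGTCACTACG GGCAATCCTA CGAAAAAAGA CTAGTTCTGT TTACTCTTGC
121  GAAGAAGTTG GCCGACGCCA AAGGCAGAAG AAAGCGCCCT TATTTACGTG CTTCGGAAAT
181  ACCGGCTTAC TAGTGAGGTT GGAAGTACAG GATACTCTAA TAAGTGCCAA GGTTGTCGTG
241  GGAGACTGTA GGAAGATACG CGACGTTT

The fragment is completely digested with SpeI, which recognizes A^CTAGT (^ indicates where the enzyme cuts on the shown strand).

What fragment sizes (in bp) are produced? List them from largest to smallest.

SpeI sites (ACTAGT) start at positions 100, 189.
SpeI cuts after the first base of each site, so after positions 100, 189.
Linear molecule, 2 cuts → 3 fragments:
  1–100 → 100 bp
  101–189 → 89 bp
  190–268 → 79 bp
Sorted largest to smallest: 100, 89, 79 bp.

100, 89, 79 bp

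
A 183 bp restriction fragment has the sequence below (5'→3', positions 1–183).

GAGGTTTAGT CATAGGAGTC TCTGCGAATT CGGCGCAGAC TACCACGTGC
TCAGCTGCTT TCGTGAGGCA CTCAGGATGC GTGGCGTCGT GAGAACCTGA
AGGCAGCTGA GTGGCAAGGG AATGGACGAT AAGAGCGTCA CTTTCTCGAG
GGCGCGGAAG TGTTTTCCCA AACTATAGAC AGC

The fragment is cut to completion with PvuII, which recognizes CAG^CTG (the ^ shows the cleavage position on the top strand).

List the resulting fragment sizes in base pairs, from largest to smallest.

77, 54, 52 bp

PvuII sites (CAGCTG) start at positions 52, 104.
PvuII cuts after base 3 of each site, so after positions 54, 106.
Linear molecule, 2 cuts → 3 fragments:
  1–54 → 54 bp
  55–106 → 52 bp
  107–183 → 77 bp
Sorted largest to smallest: 77, 54, 52 bp.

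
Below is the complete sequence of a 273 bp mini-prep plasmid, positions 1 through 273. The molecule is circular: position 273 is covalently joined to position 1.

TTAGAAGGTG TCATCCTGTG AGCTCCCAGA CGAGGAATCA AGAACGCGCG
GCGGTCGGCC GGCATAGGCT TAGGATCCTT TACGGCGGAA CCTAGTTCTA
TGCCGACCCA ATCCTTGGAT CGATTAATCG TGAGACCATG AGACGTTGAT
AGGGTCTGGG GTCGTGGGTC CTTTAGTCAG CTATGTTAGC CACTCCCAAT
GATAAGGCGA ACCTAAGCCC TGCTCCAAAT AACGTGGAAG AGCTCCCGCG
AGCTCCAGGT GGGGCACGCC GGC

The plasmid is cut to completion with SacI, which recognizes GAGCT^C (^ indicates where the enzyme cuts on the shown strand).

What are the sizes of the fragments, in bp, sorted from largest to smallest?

SacI sites (GAGCTC) start at positions 20, 240, 250.
SacI cuts after base 5 of each site (before the last base), so after positions 24, 244, 254.
Circular molecule, 3 cuts → 3 fragments:
  25–244 → 220 bp
  245–254 → 10 bp
  255–273 then 1–24 → 19 + 24 = 43 bp
Sorted largest to smallest: 220, 43, 10 bp.

220, 43, 10 bp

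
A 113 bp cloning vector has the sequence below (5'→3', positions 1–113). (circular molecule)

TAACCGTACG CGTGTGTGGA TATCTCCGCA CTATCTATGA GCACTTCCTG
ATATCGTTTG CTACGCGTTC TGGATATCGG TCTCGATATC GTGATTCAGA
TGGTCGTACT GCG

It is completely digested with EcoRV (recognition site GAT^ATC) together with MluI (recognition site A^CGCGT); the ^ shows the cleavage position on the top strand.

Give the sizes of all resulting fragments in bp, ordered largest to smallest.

34, 31, 13, 12, 12, 11 bp

EcoRV sites (GATATC) start at positions 19, 50, 73, 85.
EcoRV cuts after base 3 of each site, so after positions 21, 52, 75, 87.
MluI sites (ACGCGT) start at positions 8, 63.
MluI cuts after the first base of each site, so after positions 8, 63.
Combined cut positions: 8, 21, 52, 63, 75, 87.
Circular molecule, 6 cuts → 6 fragments:
  9–21 → 13 bp
  22–52 → 31 bp
  53–63 → 11 bp
  64–75 → 12 bp
  76–87 → 12 bp
  88–113 then 1–8 → 26 + 8 = 34 bp
Sorted largest to smallest: 34, 31, 13, 12, 12, 11 bp.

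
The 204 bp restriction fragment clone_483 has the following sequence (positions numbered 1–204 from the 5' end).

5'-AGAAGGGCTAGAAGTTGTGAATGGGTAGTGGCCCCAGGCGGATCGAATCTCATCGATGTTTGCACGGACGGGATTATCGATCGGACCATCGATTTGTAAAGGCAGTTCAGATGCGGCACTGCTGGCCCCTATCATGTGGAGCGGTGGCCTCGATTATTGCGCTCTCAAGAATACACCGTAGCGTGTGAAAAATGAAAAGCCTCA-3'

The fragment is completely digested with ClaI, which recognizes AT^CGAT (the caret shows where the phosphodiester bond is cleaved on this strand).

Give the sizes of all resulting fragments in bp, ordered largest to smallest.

ClaI sites (ATCGAT) start at positions 52, 76, 88.
ClaI cuts after base 2 of each site, so after positions 53, 77, 89.
Linear molecule, 3 cuts → 4 fragments:
  1–53 → 53 bp
  54–77 → 24 bp
  78–89 → 12 bp
  90–204 → 115 bp
Sorted largest to smallest: 115, 53, 24, 12 bp.

115, 53, 24, 12 bp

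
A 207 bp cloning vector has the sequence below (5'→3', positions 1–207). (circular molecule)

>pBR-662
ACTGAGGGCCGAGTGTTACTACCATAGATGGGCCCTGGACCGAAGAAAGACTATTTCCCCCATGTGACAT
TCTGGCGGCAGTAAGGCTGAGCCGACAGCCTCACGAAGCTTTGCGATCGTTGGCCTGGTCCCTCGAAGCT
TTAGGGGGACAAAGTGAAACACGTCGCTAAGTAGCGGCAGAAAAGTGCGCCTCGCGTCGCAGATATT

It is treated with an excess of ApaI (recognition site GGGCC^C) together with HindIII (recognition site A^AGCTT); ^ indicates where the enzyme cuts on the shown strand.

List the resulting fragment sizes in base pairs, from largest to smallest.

105, 72, 30 bp

The ApaI site (GGGCCC) starts at position 30.
ApaI cuts after base 5 of each site (before the last base), so after position 34.
HindIII sites (AAGCTT) start at positions 106, 136.
HindIII cuts after the first base of each site, so after positions 106, 136.
Combined cut positions: 34, 106, 136.
Circular molecule, 3 cuts → 3 fragments:
  35–106 → 72 bp
  107–136 → 30 bp
  137–207 then 1–34 → 71 + 34 = 105 bp
Sorted largest to smallest: 105, 72, 30 bp.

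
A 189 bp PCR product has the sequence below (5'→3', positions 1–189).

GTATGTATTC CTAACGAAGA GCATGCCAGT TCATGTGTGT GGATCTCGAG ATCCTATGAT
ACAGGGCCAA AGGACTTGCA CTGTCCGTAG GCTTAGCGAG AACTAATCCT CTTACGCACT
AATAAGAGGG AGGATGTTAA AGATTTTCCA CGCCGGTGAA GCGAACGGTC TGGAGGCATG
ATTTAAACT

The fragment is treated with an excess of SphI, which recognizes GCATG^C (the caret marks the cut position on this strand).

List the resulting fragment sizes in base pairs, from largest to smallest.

The SphI site (GCATGC) starts at position 21.
SphI cuts after base 5 of each site (before the last base), so after position 25.
Linear molecule, 1 cut → 2 fragments:
  1–25 → 25 bp
  26–189 → 164 bp
Sorted largest to smallest: 164, 25 bp.

164, 25 bp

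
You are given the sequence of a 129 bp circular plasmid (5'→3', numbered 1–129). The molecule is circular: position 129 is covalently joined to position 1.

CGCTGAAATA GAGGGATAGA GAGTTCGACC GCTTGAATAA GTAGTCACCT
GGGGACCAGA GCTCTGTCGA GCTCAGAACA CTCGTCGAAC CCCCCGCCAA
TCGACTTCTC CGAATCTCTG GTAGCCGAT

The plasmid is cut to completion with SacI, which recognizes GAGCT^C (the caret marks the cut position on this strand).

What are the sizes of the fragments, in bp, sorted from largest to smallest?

119, 10 bp

SacI sites (GAGCTC) start at positions 59, 69.
SacI cuts after base 5 of each site (before the last base), so after positions 63, 73.
Circular molecule, 2 cuts → 2 fragments:
  64–73 → 10 bp
  74–129 then 1–63 → 56 + 63 = 119 bp
Sorted largest to smallest: 119, 10 bp.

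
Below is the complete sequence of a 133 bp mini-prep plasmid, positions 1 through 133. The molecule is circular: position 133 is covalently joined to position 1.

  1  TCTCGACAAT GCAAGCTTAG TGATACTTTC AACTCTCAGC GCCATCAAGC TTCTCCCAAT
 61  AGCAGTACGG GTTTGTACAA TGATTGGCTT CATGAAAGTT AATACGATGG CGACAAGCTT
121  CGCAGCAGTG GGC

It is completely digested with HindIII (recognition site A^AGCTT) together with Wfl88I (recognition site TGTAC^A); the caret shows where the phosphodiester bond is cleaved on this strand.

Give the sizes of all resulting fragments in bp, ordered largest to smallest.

HindIII sites (AAGCTT) start at positions 13, 47, 115.
HindIII cuts after the first base of each site, so after positions 13, 47, 115.
The Wfl88I site (TGTACA) starts at position 74.
Wfl88I cuts after base 5 of each site (before the last base), so after position 78.
Combined cut positions: 13, 47, 78, 115.
Circular molecule, 4 cuts → 4 fragments:
  14–47 → 34 bp
  48–78 → 31 bp
  79–115 → 37 bp
  116–133 then 1–13 → 18 + 13 = 31 bp
Sorted largest to smallest: 37, 34, 31, 31 bp.

37, 34, 31, 31 bp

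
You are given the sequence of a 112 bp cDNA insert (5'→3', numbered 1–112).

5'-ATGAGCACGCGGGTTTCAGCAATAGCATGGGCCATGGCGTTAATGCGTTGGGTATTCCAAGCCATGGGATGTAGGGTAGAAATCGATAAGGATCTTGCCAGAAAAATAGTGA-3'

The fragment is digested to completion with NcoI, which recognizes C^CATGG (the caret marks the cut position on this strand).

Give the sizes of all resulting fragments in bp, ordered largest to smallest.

NcoI sites (CCATGG) start at positions 32, 62.
NcoI cuts after the first base of each site, so after positions 32, 62.
Linear molecule, 2 cuts → 3 fragments:
  1–32 → 32 bp
  33–62 → 30 bp
  63–112 → 50 bp
Sorted largest to smallest: 50, 32, 30 bp.

50, 32, 30 bp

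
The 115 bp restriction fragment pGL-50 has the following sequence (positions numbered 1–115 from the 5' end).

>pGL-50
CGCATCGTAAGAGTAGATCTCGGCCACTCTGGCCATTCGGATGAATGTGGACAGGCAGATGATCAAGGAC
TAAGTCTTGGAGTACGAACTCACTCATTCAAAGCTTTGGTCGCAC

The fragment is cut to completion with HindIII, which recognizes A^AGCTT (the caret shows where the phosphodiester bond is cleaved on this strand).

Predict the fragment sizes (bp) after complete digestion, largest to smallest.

The HindIII site (AAGCTT) starts at position 101.
HindIII cuts after the first base of each site, so after position 101.
Linear molecule, 1 cut → 2 fragments:
  1–101 → 101 bp
  102–115 → 14 bp
Sorted largest to smallest: 101, 14 bp.

101, 14 bp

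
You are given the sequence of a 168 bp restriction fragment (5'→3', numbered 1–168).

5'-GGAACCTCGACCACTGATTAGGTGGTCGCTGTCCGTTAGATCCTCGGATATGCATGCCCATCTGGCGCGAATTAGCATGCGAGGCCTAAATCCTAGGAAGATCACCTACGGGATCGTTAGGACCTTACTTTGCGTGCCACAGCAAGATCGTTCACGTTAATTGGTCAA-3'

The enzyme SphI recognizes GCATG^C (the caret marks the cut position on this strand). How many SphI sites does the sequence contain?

GCATGC occurs starting at positions 52, 75.
SphI cuts at 2 sites.

2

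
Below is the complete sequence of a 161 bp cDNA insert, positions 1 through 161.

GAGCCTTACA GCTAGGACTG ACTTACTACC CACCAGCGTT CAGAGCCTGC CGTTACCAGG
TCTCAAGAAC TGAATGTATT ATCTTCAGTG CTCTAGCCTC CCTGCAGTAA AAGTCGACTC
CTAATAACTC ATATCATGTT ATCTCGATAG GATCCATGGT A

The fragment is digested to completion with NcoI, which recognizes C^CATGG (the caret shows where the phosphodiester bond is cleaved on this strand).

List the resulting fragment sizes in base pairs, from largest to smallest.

The NcoI site (CCATGG) starts at position 154.
NcoI cuts after the first base of each site, so after position 154.
Linear molecule, 1 cut → 2 fragments:
  1–154 → 154 bp
  155–161 → 7 bp
Sorted largest to smallest: 154, 7 bp.

154, 7 bp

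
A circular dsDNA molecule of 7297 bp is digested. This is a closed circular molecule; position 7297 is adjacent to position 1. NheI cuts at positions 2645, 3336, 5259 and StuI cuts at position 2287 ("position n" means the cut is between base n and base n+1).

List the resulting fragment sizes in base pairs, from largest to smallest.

Combined cut positions (sorted): 2287, 2645, 3336, 5259.
Circular molecule, 4 cuts → 4 fragments:
  2645 − 2287 = 358 bp
  3336 − 2645 = 691 bp
  5259 − 3336 = 1923 bp
  wrap: 7297 − 5259 + 2287 = 4325 bp
Sorted largest to smallest: 4325, 1923, 691, 358 bp.

4325, 1923, 691, 358 bp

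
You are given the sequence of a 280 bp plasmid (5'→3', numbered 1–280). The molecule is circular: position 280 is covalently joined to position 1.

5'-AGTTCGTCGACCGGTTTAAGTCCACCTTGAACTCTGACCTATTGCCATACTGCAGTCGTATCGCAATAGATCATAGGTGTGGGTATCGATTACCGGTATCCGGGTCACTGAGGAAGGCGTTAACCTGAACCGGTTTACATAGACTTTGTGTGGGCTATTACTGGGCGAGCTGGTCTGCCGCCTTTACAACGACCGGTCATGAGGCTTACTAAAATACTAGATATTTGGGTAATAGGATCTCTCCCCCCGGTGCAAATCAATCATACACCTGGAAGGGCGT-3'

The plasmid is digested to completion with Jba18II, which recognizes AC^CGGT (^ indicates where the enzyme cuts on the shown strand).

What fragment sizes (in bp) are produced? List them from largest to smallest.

Jba18II sites (ACCGGT) start at positions 10, 92, 129, 192.
Jba18II cuts after base 2 of each site, so after positions 11, 93, 130, 193.
Circular molecule, 4 cuts → 4 fragments:
  12–93 → 82 bp
  94–130 → 37 bp
  131–193 → 63 bp
  194–280 then 1–11 → 87 + 11 = 98 bp
Sorted largest to smallest: 98, 82, 63, 37 bp.

98, 82, 63, 37 bp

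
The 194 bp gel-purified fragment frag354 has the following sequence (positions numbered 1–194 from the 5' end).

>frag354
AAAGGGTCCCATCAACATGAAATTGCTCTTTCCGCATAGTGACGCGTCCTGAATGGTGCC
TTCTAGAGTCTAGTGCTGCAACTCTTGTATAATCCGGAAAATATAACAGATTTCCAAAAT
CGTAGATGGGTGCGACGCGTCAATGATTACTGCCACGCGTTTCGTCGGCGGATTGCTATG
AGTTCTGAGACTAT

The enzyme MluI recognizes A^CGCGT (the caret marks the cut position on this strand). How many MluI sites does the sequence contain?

ACGCGT occurs starting at positions 42, 135, 155.
MluI cuts at 3 sites.

3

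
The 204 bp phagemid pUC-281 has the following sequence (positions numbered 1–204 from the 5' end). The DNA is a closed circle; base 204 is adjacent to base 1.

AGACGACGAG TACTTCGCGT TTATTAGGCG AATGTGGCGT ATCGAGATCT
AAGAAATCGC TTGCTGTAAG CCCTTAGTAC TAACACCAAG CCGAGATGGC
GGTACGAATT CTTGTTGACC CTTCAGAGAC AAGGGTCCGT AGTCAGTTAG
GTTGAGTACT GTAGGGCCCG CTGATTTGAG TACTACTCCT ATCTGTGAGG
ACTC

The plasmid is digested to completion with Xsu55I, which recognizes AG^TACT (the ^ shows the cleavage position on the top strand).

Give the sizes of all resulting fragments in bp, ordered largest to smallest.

79, 67, 34, 24 bp

Xsu55I sites (AGTACT) start at positions 9, 76, 155, 179.
Xsu55I cuts after base 2 of each site, so after positions 10, 77, 156, 180.
Circular molecule, 4 cuts → 4 fragments:
  11–77 → 67 bp
  78–156 → 79 bp
  157–180 → 24 bp
  181–204 then 1–10 → 24 + 10 = 34 bp
Sorted largest to smallest: 79, 67, 34, 24 bp.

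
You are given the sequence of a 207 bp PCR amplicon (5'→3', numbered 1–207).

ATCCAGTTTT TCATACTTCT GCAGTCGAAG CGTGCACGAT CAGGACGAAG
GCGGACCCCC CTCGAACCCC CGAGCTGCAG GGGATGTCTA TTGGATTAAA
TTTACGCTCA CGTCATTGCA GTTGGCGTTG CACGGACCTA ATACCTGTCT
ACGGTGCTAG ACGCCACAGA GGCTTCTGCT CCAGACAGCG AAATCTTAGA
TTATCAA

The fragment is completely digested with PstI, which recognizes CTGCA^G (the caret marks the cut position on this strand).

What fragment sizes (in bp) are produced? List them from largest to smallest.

PstI sites (CTGCAG) start at positions 19, 75.
PstI cuts after base 5 of each site (before the last base), so after positions 23, 79.
Linear molecule, 2 cuts → 3 fragments:
  1–23 → 23 bp
  24–79 → 56 bp
  80–207 → 128 bp
Sorted largest to smallest: 128, 56, 23 bp.

128, 56, 23 bp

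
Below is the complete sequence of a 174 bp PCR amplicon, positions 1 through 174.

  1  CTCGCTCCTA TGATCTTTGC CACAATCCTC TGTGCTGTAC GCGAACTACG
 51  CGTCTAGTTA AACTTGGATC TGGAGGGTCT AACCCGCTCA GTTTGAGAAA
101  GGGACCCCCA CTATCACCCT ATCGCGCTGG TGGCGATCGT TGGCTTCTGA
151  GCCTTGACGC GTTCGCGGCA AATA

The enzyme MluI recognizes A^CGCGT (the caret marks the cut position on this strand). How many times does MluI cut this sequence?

2

ACGCGT occurs starting at positions 48, 157.
MluI cuts at 2 sites.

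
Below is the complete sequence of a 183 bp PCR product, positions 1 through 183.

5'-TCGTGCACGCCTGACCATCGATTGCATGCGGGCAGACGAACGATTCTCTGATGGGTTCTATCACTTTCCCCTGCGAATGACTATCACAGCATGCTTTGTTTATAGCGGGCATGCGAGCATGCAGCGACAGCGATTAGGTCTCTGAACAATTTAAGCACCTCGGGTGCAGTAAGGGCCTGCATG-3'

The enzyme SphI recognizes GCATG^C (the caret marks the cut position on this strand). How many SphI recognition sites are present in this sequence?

4

GCATGC occurs starting at positions 24, 89, 109, 117.
SphI cuts at 4 sites.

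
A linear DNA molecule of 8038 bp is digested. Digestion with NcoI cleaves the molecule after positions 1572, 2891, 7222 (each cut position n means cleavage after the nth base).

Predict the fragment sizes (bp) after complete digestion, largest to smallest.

Linear molecule, 3 cuts → 4 fragments:
  1572 − 0 = 1572 bp
  2891 − 1572 = 1319 bp
  7222 − 2891 = 4331 bp
  8038 − 7222 = 816 bp
Sorted largest to smallest: 4331, 1572, 1319, 816 bp.

4331, 1572, 1319, 816 bp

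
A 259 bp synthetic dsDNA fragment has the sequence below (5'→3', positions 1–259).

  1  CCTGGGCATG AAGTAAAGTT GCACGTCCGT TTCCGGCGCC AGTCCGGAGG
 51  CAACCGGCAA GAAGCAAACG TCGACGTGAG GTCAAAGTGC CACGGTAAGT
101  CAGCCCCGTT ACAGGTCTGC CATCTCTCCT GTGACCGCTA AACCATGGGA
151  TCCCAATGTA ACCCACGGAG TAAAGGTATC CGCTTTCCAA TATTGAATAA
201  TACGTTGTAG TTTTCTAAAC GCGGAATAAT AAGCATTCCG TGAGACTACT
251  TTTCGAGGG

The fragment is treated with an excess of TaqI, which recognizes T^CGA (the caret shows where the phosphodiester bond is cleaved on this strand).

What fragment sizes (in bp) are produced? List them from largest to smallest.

TaqI sites (TCGA) start at positions 71, 253.
TaqI cuts after the first base of each site, so after positions 71, 253.
Linear molecule, 2 cuts → 3 fragments:
  1–71 → 71 bp
  72–253 → 182 bp
  254–259 → 6 bp
Sorted largest to smallest: 182, 71, 6 bp.

182, 71, 6 bp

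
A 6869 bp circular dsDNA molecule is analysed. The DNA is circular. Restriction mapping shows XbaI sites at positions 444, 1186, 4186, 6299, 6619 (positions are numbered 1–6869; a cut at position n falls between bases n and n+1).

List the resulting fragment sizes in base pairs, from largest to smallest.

Circular molecule, 5 cuts → 5 fragments:
  1186 − 444 = 742 bp
  4186 − 1186 = 3000 bp
  6299 − 4186 = 2113 bp
  6619 − 6299 = 320 bp
  wrap: 6869 − 6619 + 444 = 694 bp
Sorted largest to smallest: 3000, 2113, 742, 694, 320 bp.

3000, 2113, 742, 694, 320 bp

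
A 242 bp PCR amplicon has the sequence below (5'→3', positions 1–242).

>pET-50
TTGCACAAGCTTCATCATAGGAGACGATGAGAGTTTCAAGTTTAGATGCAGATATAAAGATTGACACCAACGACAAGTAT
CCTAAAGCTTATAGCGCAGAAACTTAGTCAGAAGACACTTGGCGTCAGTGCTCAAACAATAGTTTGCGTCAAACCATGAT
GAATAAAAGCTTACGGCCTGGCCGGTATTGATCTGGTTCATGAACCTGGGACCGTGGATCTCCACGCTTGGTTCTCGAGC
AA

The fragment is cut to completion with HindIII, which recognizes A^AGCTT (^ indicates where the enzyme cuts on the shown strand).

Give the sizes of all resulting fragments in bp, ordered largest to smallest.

HindIII sites (AAGCTT) start at positions 7, 85, 167.
HindIII cuts after the first base of each site, so after positions 7, 85, 167.
Linear molecule, 3 cuts → 4 fragments:
  1–7 → 7 bp
  8–85 → 78 bp
  86–167 → 82 bp
  168–242 → 75 bp
Sorted largest to smallest: 82, 78, 75, 7 bp.

82, 78, 75, 7 bp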